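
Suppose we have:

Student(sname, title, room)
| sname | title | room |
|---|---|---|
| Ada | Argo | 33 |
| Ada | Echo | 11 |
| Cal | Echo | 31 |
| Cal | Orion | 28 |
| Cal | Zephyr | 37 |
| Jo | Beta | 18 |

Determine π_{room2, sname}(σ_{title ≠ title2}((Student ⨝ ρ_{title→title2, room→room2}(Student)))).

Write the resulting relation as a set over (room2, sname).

ρ[title→title2, room→room2]: schema becomes (sname, title2, room2); tuples unchanged.
Natural join on sname: {(Ada, Argo, 33, Argo, 33), (Ada, Argo, 33, Echo, 11), (Ada, Echo, 11, Argo, 33), (Ada, Echo, 11, Echo, 11), (Cal, Echo, 31, Echo, 31), (Cal, Echo, 31, Orion, 28), (Cal, Echo, 31, Zephyr, 37), (Cal, Orion, 28, Echo, 31), (Cal, Orion, 28, Orion, 28), (Cal, Orion, 28, Zephyr, 37), (Cal, Zephyr, 37, Echo, 31), (Cal, Zephyr, 37, Orion, 28), (Cal, Zephyr, 37, Zephyr, 37), (Jo, Beta, 18, Beta, 18)}
Selection title ≠ title2: {(Ada, Argo, 33, Echo, 11), (Ada, Echo, 11, Argo, 33), (Cal, Echo, 31, Orion, 28), (Cal, Echo, 31, Zephyr, 37), (Cal, Orion, 28, Echo, 31), (Cal, Orion, 28, Zephyr, 37), (Cal, Zephyr, 37, Echo, 31), (Cal, Zephyr, 37, Orion, 28)}
π_{room2, sname} gives {(11, Ada), (28, Cal), (31, Cal), (33, Ada), (37, Cal)} (3 duplicate(s) eliminated).

{(11, Ada), (28, Cal), (31, Cal), (33, Ada), (37, Cal)}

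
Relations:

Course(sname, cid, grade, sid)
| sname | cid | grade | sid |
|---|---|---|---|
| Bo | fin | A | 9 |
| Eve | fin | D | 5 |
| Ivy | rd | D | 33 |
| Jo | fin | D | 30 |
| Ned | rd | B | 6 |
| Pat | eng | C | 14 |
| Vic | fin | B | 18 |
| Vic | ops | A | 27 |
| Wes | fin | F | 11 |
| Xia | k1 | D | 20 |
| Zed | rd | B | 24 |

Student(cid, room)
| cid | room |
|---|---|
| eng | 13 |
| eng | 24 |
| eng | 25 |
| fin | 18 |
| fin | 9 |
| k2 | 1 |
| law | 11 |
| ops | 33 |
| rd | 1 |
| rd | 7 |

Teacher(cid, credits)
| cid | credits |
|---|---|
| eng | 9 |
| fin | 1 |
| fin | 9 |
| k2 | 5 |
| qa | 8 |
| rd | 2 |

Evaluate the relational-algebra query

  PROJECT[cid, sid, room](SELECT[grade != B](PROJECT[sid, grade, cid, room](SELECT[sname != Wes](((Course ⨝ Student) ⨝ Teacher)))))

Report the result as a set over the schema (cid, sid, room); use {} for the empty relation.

Natural join on cid: {(Bo, fin, A, 9, 18), (Bo, fin, A, 9, 9), (Eve, fin, D, 5, 18), (Eve, fin, D, 5, 9), (Ivy, rd, D, 33, 1), (Ivy, rd, D, 33, 7), (Jo, fin, D, 30, 18), (Jo, fin, D, 30, 9), (Ned, rd, B, 6, 1), (Ned, rd, B, 6, 7), (Pat, eng, C, 14, 13), (Pat, eng, C, 14, 24), (Pat, eng, C, 14, 25), (Vic, fin, B, 18, 18), (Vic, fin, B, 18, 9), (Vic, ops, A, 27, 33), (Wes, fin, F, 11, 18), (Wes, fin, F, 11, 9), (Zed, rd, B, 24, 1), (Zed, rd, B, 24, 7)}
Natural join on cid: {(Bo, fin, A, 9, 18, 1), (Bo, fin, A, 9, 18, 9), (Bo, fin, A, 9, 9, 1), (Bo, fin, A, 9, 9, 9), (Eve, fin, D, 5, 18, 1), (Eve, fin, D, 5, 18, 9), (Eve, fin, D, 5, 9, 1), (Eve, fin, D, 5, 9, 9), (Ivy, rd, D, 33, 1, 2), (Ivy, rd, D, 33, 7, 2), (Jo, fin, D, 30, 18, 1), (Jo, fin, D, 30, 18, 9), (Jo, fin, D, 30, 9, 1), (Jo, fin, D, 30, 9, 9), (Ned, rd, B, 6, 1, 2), (Ned, rd, B, 6, 7, 2), (Pat, eng, C, 14, 13, 9), (Pat, eng, C, 14, 24, 9), (Pat, eng, C, 14, 25, 9), (Vic, fin, B, 18, 18, 1), (Vic, fin, B, 18, 18, 9), (Vic, fin, B, 18, 9, 1), (Vic, fin, B, 18, 9, 9), (Wes, fin, F, 11, 18, 1), (Wes, fin, F, 11, 18, 9), (Wes, fin, F, 11, 9, 1), (Wes, fin, F, 11, 9, 9), (Zed, rd, B, 24, 1, 2), (Zed, rd, B, 24, 7, 2)}
Selection sname != Wes: {(Bo, fin, A, 9, 18, 1), (Bo, fin, A, 9, 18, 9), (Bo, fin, A, 9, 9, 1), (Bo, fin, A, 9, 9, 9), (Eve, fin, D, 5, 18, 1), (Eve, fin, D, 5, 18, 9), (Eve, fin, D, 5, 9, 1), (Eve, fin, D, 5, 9, 9), (Ivy, rd, D, 33, 1, 2), (Ivy, rd, D, 33, 7, 2), (Jo, fin, D, 30, 18, 1), (Jo, fin, D, 30, 18, 9), (Jo, fin, D, 30, 9, 1), (Jo, fin, D, 30, 9, 9), (Ned, rd, B, 6, 1, 2), (Ned, rd, B, 6, 7, 2), (Pat, eng, C, 14, 13, 9), (Pat, eng, C, 14, 24, 9), (Pat, eng, C, 14, 25, 9), (Vic, fin, B, 18, 18, 1), (Vic, fin, B, 18, 18, 9), (Vic, fin, B, 18, 9, 1), (Vic, fin, B, 18, 9, 9), (Zed, rd, B, 24, 1, 2), (Zed, rd, B, 24, 7, 2)}
Projecting to sid, grade, cid, room (8 duplicate(s) eliminated): {(14, C, eng, 13), (14, C, eng, 24), (14, C, eng, 25), (18, B, fin, 18), (18, B, fin, 9), (24, B, rd, 1), (24, B, rd, 7), (30, D, fin, 18), (30, D, fin, 9), (33, D, rd, 1), (33, D, rd, 7), (5, D, fin, 18), (5, D, fin, 9), (6, B, rd, 1), (6, B, rd, 7), (9, A, fin, 18), (9, A, fin, 9)}
Selection grade != B: {(14, C, eng, 13), (14, C, eng, 24), (14, C, eng, 25), (30, D, fin, 18), (30, D, fin, 9), (33, D, rd, 1), (33, D, rd, 7), (5, D, fin, 18), (5, D, fin, 9), (9, A, fin, 18), (9, A, fin, 9)}
Projecting to cid, sid, room: {(eng, 14, 13), (eng, 14, 24), (eng, 14, 25), (fin, 30, 18), (fin, 30, 9), (fin, 5, 18), (fin, 5, 9), (fin, 9, 18), (fin, 9, 9), (rd, 33, 1), (rd, 33, 7)}

{(eng, 14, 13), (eng, 14, 24), (eng, 14, 25), (fin, 30, 18), (fin, 30, 9), (fin, 5, 18), (fin, 5, 9), (fin, 9, 18), (fin, 9, 9), (rd, 33, 1), (rd, 33, 7)}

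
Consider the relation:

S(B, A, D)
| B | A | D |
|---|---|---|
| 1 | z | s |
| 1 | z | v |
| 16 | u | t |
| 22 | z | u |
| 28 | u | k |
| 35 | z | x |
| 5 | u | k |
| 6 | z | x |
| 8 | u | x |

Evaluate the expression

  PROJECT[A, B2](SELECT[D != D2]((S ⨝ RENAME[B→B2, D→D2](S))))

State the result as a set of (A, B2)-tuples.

ρ[B→B2, D→D2]: schema becomes (B2, A, D2); tuples unchanged.
Natural join on A: {(1, z, s, 1, s), (1, z, s, 1, v), (1, z, s, 22, u), (1, z, s, 35, x), (1, z, s, 6, x), (1, z, v, 1, s), (1, z, v, 1, v), (1, z, v, 22, u), (1, z, v, 35, x), (1, z, v, 6, x), (16, u, t, 16, t), (16, u, t, 28, k), (16, u, t, 5, k), (16, u, t, 8, x), (22, z, u, 1, s), (22, z, u, 1, v), (22, z, u, 22, u), (22, z, u, 35, x), (22, z, u, 6, x), (28, u, k, 16, t), (28, u, k, 28, k), (28, u, k, 5, k), (28, u, k, 8, x), (35, z, x, 1, s), (35, z, x, 1, v), (35, z, x, 22, u), (35, z, x, 35, x), (35, z, x, 6, x), (5, u, k, 16, t), (5, u, k, 28, k), (5, u, k, 5, k), (5, u, k, 8, x), (6, z, x, 1, s), (6, z, x, 1, v), (6, z, x, 22, u), (6, z, x, 35, x), (6, z, x, 6, x), (8, u, x, 16, t), (8, u, x, 28, k), (8, u, x, 5, k), (8, u, x, 8, x)}
σ[D != D2]: keep tuples satisfying D != D2 → {(1, z, s, 1, v), (1, z, s, 22, u), (1, z, s, 35, x), (1, z, s, 6, x), (1, z, v, 1, s), (1, z, v, 22, u), (1, z, v, 35, x), (1, z, v, 6, x), (16, u, t, 28, k), (16, u, t, 5, k), (16, u, t, 8, x), (22, z, u, 1, s), (22, z, u, 1, v), (22, z, u, 35, x), (22, z, u, 6, x), (28, u, k, 16, t), (28, u, k, 8, x), (35, z, x, 1, s), (35, z, x, 1, v), (35, z, x, 22, u), (5, u, k, 16, t), (5, u, k, 8, x), (6, z, x, 1, s), (6, z, x, 1, v), (6, z, x, 22, u), (8, u, x, 16, t), (8, u, x, 28, k), (8, u, x, 5, k)}
π[A, B2]: project onto (A, B2) (20 duplicate(s) eliminated) → {(u, 16), (u, 28), (u, 5), (u, 8), (z, 1), (z, 22), (z, 35), (z, 6)}

{(u, 16), (u, 28), (u, 5), (u, 8), (z, 1), (z, 22), (z, 35), (z, 6)}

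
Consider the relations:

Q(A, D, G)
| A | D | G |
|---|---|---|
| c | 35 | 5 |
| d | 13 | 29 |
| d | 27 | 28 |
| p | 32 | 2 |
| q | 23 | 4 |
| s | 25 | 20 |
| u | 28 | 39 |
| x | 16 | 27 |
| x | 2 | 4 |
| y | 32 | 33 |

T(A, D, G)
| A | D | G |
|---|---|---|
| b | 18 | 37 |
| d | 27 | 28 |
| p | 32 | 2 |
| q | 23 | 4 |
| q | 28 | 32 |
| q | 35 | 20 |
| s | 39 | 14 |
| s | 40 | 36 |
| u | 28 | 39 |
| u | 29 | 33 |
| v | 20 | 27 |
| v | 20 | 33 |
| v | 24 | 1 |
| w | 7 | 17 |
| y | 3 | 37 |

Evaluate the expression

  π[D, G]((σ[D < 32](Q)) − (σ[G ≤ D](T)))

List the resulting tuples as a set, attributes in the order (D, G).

Filtering on D < 32 leaves {(d, 13, 29), (d, 27, 28), (q, 23, 4), (s, 25, 20), (u, 28, 39), (x, 16, 27), (x, 2, 4)}.
Filtering on G ≤ D leaves {(p, 32, 2), (q, 23, 4), (q, 35, 20), (s, 39, 14), (s, 40, 36), (v, 24, 1)}.
Difference: {(d, 13, 29), (d, 27, 28), (q, 23, 4), (s, 25, 20), (u, 28, 39), (x, 16, 27), (x, 2, 4)} with {(p, 32, 2), (q, 23, 4), (q, 35, 20), (s, 39, 14), (s, 40, 36), (v, 24, 1)} → {(d, 13, 29), (d, 27, 28), (s, 25, 20), (u, 28, 39), (x, 16, 27), (x, 2, 4)}
Projecting to D, G: {(13, 29), (16, 27), (2, 4), (25, 20), (27, 28), (28, 39)}

{(13, 29), (16, 27), (2, 4), (25, 20), (27, 28), (28, 39)}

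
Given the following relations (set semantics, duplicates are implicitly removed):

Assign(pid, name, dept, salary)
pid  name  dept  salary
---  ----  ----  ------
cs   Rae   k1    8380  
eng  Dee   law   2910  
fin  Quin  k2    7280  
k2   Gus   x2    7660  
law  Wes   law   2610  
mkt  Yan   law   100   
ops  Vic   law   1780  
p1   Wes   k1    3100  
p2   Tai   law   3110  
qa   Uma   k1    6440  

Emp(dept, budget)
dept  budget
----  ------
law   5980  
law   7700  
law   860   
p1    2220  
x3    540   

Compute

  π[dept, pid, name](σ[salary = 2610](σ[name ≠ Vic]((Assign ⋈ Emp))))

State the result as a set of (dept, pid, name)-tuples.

{(law, law, Wes)}

Joining Assign and Emp on dept yields {(eng, Dee, law, 2910, 5980), (eng, Dee, law, 2910, 7700), (eng, Dee, law, 2910, 860), (law, Wes, law, 2610, 5980), (law, Wes, law, 2610, 7700), (law, Wes, law, 2610, 860), (mkt, Yan, law, 100, 5980), (mkt, Yan, law, 100, 7700), (mkt, Yan, law, 100, 860), (ops, Vic, law, 1780, 5980), (ops, Vic, law, 1780, 7700), (ops, Vic, law, 1780, 860), (p2, Tai, law, 3110, 5980), (p2, Tai, law, 3110, 7700), (p2, Tai, law, 3110, 860)}.
Selection name ≠ Vic: {(eng, Dee, law, 2910, 5980), (eng, Dee, law, 2910, 7700), (eng, Dee, law, 2910, 860), (law, Wes, law, 2610, 5980), (law, Wes, law, 2610, 7700), (law, Wes, law, 2610, 860), (mkt, Yan, law, 100, 5980), (mkt, Yan, law, 100, 7700), (mkt, Yan, law, 100, 860), (p2, Tai, law, 3110, 5980), (p2, Tai, law, 3110, 7700), (p2, Tai, law, 3110, 860)}
Selection salary = 2610: {(law, Wes, law, 2610, 5980), (law, Wes, law, 2610, 7700), (law, Wes, law, 2610, 860)}
π[dept, pid, name]: project onto (dept, pid, name) (2 duplicate(s) eliminated) → {(law, law, Wes)}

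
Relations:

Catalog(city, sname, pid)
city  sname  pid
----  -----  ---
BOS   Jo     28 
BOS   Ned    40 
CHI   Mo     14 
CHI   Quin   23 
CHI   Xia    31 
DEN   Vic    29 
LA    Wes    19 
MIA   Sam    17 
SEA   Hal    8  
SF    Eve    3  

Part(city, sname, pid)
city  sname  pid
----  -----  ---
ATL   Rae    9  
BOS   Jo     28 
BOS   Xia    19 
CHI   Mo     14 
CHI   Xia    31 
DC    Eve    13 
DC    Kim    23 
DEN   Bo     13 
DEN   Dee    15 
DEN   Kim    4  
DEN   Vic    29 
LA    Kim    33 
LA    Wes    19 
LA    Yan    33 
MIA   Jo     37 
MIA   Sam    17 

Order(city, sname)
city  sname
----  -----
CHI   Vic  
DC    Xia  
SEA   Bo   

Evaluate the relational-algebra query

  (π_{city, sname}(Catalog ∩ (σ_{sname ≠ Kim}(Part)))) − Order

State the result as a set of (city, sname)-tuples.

{(BOS, Jo), (CHI, Mo), (CHI, Xia), (DEN, Vic), (LA, Wes), (MIA, Sam)}

Apply σ_{sname ≠ Kim}; surviving tuples: {(ATL, Rae, 9), (BOS, Jo, 28), (BOS, Xia, 19), (CHI, Mo, 14), (CHI, Xia, 31), (DC, Eve, 13), (DEN, Bo, 13), (DEN, Dee, 15), (DEN, Vic, 29), (LA, Wes, 19), (LA, Yan, 33), (MIA, Jo, 37), (MIA, Sam, 17)}
Set intersection of the two operands is {(BOS, Jo, 28), (CHI, Mo, 14), (CHI, Xia, 31), (DEN, Vic, 29), (LA, Wes, 19), (MIA, Sam, 17)}.
π[city, sname]: project onto (city, sname) → {(BOS, Jo), (CHI, Mo), (CHI, Xia), (DEN, Vic), (LA, Wes), (MIA, Sam)}
Set difference of the two operands is {(BOS, Jo), (CHI, Mo), (CHI, Xia), (DEN, Vic), (LA, Wes), (MIA, Sam)}.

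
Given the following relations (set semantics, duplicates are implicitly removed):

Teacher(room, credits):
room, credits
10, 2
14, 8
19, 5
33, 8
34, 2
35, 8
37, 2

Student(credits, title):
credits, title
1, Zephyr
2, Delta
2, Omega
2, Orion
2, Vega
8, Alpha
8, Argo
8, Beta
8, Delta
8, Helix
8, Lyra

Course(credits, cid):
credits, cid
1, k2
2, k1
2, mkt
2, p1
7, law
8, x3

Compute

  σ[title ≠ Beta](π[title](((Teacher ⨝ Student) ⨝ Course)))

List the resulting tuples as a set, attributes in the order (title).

{Alpha, Argo, Delta, Helix, Lyra, Omega, Orion, Vega}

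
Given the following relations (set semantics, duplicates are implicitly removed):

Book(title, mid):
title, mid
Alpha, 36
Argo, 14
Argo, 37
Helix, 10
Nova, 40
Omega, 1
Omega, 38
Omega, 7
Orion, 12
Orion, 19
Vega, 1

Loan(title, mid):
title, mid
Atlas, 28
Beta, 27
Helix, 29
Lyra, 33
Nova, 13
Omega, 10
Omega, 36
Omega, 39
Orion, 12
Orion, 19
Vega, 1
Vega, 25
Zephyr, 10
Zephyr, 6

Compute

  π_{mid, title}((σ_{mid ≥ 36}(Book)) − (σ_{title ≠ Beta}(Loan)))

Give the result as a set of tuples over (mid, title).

σ[mid ≥ 36]: keep tuples satisfying mid ≥ 36 → {(Alpha, 36), (Argo, 37), (Nova, 40), (Omega, 38)}
σ[title ≠ Beta]: keep tuples satisfying title ≠ Beta → {(Atlas, 28), (Helix, 29), (Lyra, 33), (Nova, 13), (Omega, 10), (Omega, 36), (Omega, 39), (Orion, 12), (Orion, 19), (Vega, 1), (Vega, 25), (Zephyr, 10), (Zephyr, 6)}
Difference: {(Alpha, 36), (Argo, 37), (Nova, 40), (Omega, 38)} with {(Atlas, 28), (Helix, 29), (Lyra, 33), (Nova, 13), (Omega, 10), (Omega, 36), (Omega, 39), (Orion, 12), (Orion, 19), (Vega, 1), (Vega, 25), (Zephyr, 10), (Zephyr, 6)} → {(Alpha, 36), (Argo, 37), (Nova, 40), (Omega, 38)}
Projecting to mid, title: {(36, Alpha), (37, Argo), (38, Omega), (40, Nova)}

{(36, Alpha), (37, Argo), (38, Omega), (40, Nova)}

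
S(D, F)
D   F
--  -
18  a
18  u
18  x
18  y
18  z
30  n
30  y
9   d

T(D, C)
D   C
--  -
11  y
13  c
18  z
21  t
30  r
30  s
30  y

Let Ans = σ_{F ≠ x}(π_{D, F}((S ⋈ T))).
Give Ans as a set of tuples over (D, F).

{(18, a), (18, u), (18, y), (18, z), (30, n), (30, y)}

S ⋈ T (natural join on D): {(18, a, z), (18, u, z), (18, x, z), (18, y, z), (18, z, z), (30, n, r), (30, n, s), (30, n, y), (30, y, r), (30, y, s), (30, y, y)}
Keep only column(s) D, F (4 duplicate(s) eliminated): {(18, a), (18, u), (18, x), (18, y), (18, z), (30, n), (30, y)}
Filtering on F ≠ x leaves {(18, a), (18, u), (18, y), (18, z), (30, n), (30, y)}.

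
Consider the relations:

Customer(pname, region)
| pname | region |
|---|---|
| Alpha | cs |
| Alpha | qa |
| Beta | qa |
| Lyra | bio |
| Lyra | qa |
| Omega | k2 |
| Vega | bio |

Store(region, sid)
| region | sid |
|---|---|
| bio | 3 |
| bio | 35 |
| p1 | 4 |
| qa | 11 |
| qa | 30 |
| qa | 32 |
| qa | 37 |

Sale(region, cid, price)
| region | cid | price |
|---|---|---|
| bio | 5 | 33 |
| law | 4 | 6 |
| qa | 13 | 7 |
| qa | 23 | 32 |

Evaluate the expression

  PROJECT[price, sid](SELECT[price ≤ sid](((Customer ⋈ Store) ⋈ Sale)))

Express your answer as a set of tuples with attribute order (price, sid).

Natural join on region: {(Alpha, qa, 11), (Alpha, qa, 30), (Alpha, qa, 32), (Alpha, qa, 37), (Beta, qa, 11), (Beta, qa, 30), (Beta, qa, 32), (Beta, qa, 37), (Lyra, bio, 3), (Lyra, bio, 35), (Lyra, qa, 11), (Lyra, qa, 30), (Lyra, qa, 32), (Lyra, qa, 37), (Vega, bio, 3), (Vega, bio, 35)}
Natural join on region: {(Alpha, qa, 11, 13, 7), (Alpha, qa, 11, 23, 32), (Alpha, qa, 30, 13, 7), (Alpha, qa, 30, 23, 32), (Alpha, qa, 32, 13, 7), (Alpha, qa, 32, 23, 32), (Alpha, qa, 37, 13, 7), (Alpha, qa, 37, 23, 32), (Beta, qa, 11, 13, 7), (Beta, qa, 11, 23, 32), (Beta, qa, 30, 13, 7), (Beta, qa, 30, 23, 32), (Beta, qa, 32, 13, 7), (Beta, qa, 32, 23, 32), (Beta, qa, 37, 13, 7), (Beta, qa, 37, 23, 32), (Lyra, bio, 3, 5, 33), (Lyra, bio, 35, 5, 33), (Lyra, qa, 11, 13, 7), (Lyra, qa, 11, 23, 32), (Lyra, qa, 30, 13, 7), (Lyra, qa, 30, 23, 32), (Lyra, qa, 32, 13, 7), (Lyra, qa, 32, 23, 32), (Lyra, qa, 37, 13, 7), (Lyra, qa, 37, 23, 32), (Vega, bio, 3, 5, 33), (Vega, bio, 35, 5, 33)}
Filtering on price ≤ sid leaves {(Alpha, qa, 11, 13, 7), (Alpha, qa, 30, 13, 7), (Alpha, qa, 32, 13, 7), (Alpha, qa, 32, 23, 32), (Alpha, qa, 37, 13, 7), (Alpha, qa, 37, 23, 32), (Beta, qa, 11, 13, 7), (Beta, qa, 30, 13, 7), (Beta, qa, 32, 13, 7), (Beta, qa, 32, 23, 32), (Beta, qa, 37, 13, 7), (Beta, qa, 37, 23, 32), (Lyra, bio, 35, 5, 33), (Lyra, qa, 11, 13, 7), (Lyra, qa, 30, 13, 7), (Lyra, qa, 32, 13, 7), (Lyra, qa, 32, 23, 32), (Lyra, qa, 37, 13, 7), (Lyra, qa, 37, 23, 32), (Vega, bio, 35, 5, 33)}.
π_{price, sid} gives {(32, 32), (32, 37), (33, 35), (7, 11), (7, 30), (7, 32), (7, 37)} (13 duplicate(s) eliminated).

{(32, 32), (32, 37), (33, 35), (7, 11), (7, 30), (7, 32), (7, 37)}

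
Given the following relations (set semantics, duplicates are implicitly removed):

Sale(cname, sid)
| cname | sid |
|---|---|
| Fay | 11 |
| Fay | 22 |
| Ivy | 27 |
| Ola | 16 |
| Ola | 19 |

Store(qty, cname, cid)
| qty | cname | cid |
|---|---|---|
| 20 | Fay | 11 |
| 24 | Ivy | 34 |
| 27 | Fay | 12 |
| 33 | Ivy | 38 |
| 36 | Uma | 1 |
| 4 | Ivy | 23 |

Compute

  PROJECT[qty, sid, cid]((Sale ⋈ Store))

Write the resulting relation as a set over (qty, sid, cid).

{(20, 11, 11), (20, 22, 11), (24, 27, 34), (27, 11, 12), (27, 22, 12), (33, 27, 38), (4, 27, 23)}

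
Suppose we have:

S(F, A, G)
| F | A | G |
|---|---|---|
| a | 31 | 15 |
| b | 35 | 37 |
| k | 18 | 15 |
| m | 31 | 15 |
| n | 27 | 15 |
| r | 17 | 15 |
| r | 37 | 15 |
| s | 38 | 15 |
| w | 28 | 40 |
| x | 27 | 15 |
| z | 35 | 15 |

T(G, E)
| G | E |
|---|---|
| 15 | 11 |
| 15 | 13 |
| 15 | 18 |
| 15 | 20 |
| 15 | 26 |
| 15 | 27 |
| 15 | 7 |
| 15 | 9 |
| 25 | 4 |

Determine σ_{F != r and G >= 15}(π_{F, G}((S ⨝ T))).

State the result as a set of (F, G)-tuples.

{(a, 15), (k, 15), (m, 15), (n, 15), (s, 15), (x, 15), (z, 15)}

S ⋈ T (natural join on G): {(a, 31, 15, 11), (a, 31, 15, 13), (a, 31, 15, 18), (a, 31, 15, 20), (a, 31, 15, 26), (a, 31, 15, 27), (a, 31, 15, 7), (a, 31, 15, 9), (k, 18, 15, 11), (k, 18, 15, 13), (k, 18, 15, 18), (k, 18, 15, 20), (k, 18, 15, 26), (k, 18, 15, 27), (k, 18, 15, 7), (k, 18, 15, 9), (m, 31, 15, 11), (m, 31, 15, 13), (m, 31, 15, 18), (m, 31, 15, 20), (m, 31, 15, 26), (m, 31, 15, 27), (m, 31, 15, 7), (m, 31, 15, 9), (n, 27, 15, 11), (n, 27, 15, 13), (n, 27, 15, 18), (n, 27, 15, 20), (n, 27, 15, 26), (n, 27, 15, 27), (n, 27, 15, 7), (n, 27, 15, 9), (r, 17, 15, 11), (r, 17, 15, 13), (r, 17, 15, 18), (r, 17, 15, 20), (r, 17, 15, 26), (r, 17, 15, 27), (r, 17, 15, 7), (r, 17, 15, 9), (r, 37, 15, 11), (r, 37, 15, 13), (r, 37, 15, 18), (r, 37, 15, 20), (r, 37, 15, 26), (r, 37, 15, 27), (r, 37, 15, 7), (r, 37, 15, 9), (s, 38, 15, 11), (s, 38, 15, 13), (s, 38, 15, 18), (s, 38, 15, 20), (s, 38, 15, 26), (s, 38, 15, 27), (s, 38, 15, 7), (s, 38, 15, 9), (x, 27, 15, 11), (x, 27, 15, 13), (x, 27, 15, 18), (x, 27, 15, 20), (x, 27, 15, 26), (x, 27, 15, 27), (x, 27, 15, 7), (x, 27, 15, 9), (z, 35, 15, 11), (z, 35, 15, 13), (z, 35, 15, 18), (z, 35, 15, 20), (z, 35, 15, 26), (z, 35, 15, 27), (z, 35, 15, 7), (z, 35, 15, 9)}
Keep only column(s) F, G (64 duplicate(s) eliminated): {(a, 15), (k, 15), (m, 15), (n, 15), (r, 15), (s, 15), (x, 15), (z, 15)}
Selection F != r and G >= 15: {(a, 15), (k, 15), (m, 15), (n, 15), (s, 15), (x, 15), (z, 15)}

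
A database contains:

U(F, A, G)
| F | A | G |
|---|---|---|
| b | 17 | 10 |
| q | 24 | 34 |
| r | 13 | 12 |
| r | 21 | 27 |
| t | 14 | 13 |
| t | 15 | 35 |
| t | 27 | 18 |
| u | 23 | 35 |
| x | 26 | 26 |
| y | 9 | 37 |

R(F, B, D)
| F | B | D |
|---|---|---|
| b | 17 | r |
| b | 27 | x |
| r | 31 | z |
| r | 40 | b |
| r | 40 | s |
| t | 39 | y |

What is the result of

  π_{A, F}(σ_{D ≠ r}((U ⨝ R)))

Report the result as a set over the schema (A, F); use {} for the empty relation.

Natural join on F: {(b, 17, 10, 17, r), (b, 17, 10, 27, x), (r, 13, 12, 31, z), (r, 13, 12, 40, b), (r, 13, 12, 40, s), (r, 21, 27, 31, z), (r, 21, 27, 40, b), (r, 21, 27, 40, s), (t, 14, 13, 39, y), (t, 15, 35, 39, y), (t, 27, 18, 39, y)}
Filtering on D ≠ r leaves {(b, 17, 10, 27, x), (r, 13, 12, 31, z), (r, 13, 12, 40, b), (r, 13, 12, 40, s), (r, 21, 27, 31, z), (r, 21, 27, 40, b), (r, 21, 27, 40, s), (t, 14, 13, 39, y), (t, 15, 35, 39, y), (t, 27, 18, 39, y)}.
π[A, F]: project onto (A, F) (4 duplicate(s) eliminated) → {(13, r), (14, t), (15, t), (17, b), (21, r), (27, t)}

{(13, r), (14, t), (15, t), (17, b), (21, r), (27, t)}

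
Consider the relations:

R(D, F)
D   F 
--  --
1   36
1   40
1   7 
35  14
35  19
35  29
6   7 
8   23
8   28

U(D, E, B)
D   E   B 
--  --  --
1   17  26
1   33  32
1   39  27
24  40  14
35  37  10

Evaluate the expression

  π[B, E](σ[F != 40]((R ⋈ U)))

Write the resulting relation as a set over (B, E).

Joining R and U on D yields {(1, 36, 17, 26), (1, 36, 33, 32), (1, 36, 39, 27), (1, 40, 17, 26), (1, 40, 33, 32), (1, 40, 39, 27), (1, 7, 17, 26), (1, 7, 33, 32), (1, 7, 39, 27), (35, 14, 37, 10), (35, 19, 37, 10), (35, 29, 37, 10)}.
Apply σ_{F != 40}; surviving tuples: {(1, 36, 17, 26), (1, 36, 33, 32), (1, 36, 39, 27), (1, 7, 17, 26), (1, 7, 33, 32), (1, 7, 39, 27), (35, 14, 37, 10), (35, 19, 37, 10), (35, 29, 37, 10)}
π[B, E]: project onto (B, E) (5 duplicate(s) eliminated) → {(10, 37), (26, 17), (27, 39), (32, 33)}

{(10, 37), (26, 17), (27, 39), (32, 33)}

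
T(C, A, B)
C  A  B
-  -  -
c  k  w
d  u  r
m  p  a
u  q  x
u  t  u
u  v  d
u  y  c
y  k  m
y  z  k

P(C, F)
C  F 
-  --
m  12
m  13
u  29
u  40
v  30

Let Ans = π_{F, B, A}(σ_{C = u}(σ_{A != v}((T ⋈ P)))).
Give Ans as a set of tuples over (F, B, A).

{(29, c, y), (29, u, t), (29, x, q), (40, c, y), (40, u, t), (40, x, q)}

T ⋈ P (natural join on C): {(m, p, a, 12), (m, p, a, 13), (u, q, x, 29), (u, q, x, 40), (u, t, u, 29), (u, t, u, 40), (u, v, d, 29), (u, v, d, 40), (u, y, c, 29), (u, y, c, 40)}
σ[A != v]: keep tuples satisfying A != v → {(m, p, a, 12), (m, p, a, 13), (u, q, x, 29), (u, q, x, 40), (u, t, u, 29), (u, t, u, 40), (u, y, c, 29), (u, y, c, 40)}
σ[C = u]: keep tuples satisfying C = u → {(u, q, x, 29), (u, q, x, 40), (u, t, u, 29), (u, t, u, 40), (u, y, c, 29), (u, y, c, 40)}
π_{F, B, A} gives {(29, c, y), (29, u, t), (29, x, q), (40, c, y), (40, u, t), (40, x, q)}.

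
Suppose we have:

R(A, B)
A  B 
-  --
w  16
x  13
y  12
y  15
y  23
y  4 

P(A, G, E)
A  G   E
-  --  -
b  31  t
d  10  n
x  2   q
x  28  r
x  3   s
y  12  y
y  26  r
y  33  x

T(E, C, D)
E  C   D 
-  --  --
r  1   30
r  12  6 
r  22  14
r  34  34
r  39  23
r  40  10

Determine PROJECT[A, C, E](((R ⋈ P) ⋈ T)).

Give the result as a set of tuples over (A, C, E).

{(x, 1, r), (x, 12, r), (x, 22, r), (x, 34, r), (x, 39, r), (x, 40, r), (y, 1, r), (y, 12, r), (y, 22, r), (y, 34, r), (y, 39, r), (y, 40, r)}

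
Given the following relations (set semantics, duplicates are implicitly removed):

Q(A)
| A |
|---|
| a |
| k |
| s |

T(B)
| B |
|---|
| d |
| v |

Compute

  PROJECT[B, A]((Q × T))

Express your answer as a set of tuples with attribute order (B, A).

{(d, a), (d, k), (d, s), (v, a), (v, k), (v, s)}

Q × T: Cartesian product, 3·2 = 6 tuples over (A, B).
Projecting to B, A: {(d, a), (d, k), (d, s), (v, a), (v, k), (v, s)}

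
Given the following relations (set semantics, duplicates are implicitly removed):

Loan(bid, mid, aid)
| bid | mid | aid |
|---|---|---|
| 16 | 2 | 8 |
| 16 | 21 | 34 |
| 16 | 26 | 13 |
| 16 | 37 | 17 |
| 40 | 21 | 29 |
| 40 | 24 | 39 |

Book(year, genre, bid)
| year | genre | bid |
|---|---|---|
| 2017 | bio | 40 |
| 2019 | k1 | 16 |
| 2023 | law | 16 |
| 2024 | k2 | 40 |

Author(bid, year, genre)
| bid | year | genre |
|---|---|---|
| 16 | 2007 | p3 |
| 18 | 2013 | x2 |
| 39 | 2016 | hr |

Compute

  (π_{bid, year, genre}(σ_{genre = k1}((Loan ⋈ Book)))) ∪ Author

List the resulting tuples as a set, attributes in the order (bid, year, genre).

Loan ⋈ Book (natural join on bid): {(16, 2, 8, 2019, k1), (16, 2, 8, 2023, law), (16, 21, 34, 2019, k1), (16, 21, 34, 2023, law), (16, 26, 13, 2019, k1), (16, 26, 13, 2023, law), (16, 37, 17, 2019, k1), (16, 37, 17, 2023, law), (40, 21, 29, 2017, bio), (40, 21, 29, 2024, k2), (40, 24, 39, 2017, bio), (40, 24, 39, 2024, k2)}
Filtering on genre = k1 leaves {(16, 2, 8, 2019, k1), (16, 21, 34, 2019, k1), (16, 26, 13, 2019, k1), (16, 37, 17, 2019, k1)}.
Keep only column(s) bid, year, genre (3 duplicate(s) eliminated): {(16, 2019, k1)}
Set union of the two operands is {(16, 2007, p3), (16, 2019, k1), (18, 2013, x2), (39, 2016, hr)}.

{(16, 2007, p3), (16, 2019, k1), (18, 2013, x2), (39, 2016, hr)}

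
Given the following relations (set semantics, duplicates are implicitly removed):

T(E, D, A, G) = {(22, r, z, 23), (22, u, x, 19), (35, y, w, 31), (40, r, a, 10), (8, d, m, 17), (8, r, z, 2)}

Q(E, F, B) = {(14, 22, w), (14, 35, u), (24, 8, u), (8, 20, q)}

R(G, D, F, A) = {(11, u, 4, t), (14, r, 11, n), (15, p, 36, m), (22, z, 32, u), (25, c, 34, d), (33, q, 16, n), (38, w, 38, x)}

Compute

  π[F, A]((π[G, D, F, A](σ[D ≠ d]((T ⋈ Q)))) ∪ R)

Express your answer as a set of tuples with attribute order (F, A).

{(11, n), (16, n), (20, z), (32, u), (34, d), (36, m), (38, x), (4, t)}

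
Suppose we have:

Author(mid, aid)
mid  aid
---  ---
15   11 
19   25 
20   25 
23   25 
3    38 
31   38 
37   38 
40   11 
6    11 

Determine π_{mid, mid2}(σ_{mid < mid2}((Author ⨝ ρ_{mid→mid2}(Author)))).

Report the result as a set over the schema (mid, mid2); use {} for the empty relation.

{(15, 40), (19, 20), (19, 23), (20, 23), (3, 31), (3, 37), (31, 37), (6, 15), (6, 40)}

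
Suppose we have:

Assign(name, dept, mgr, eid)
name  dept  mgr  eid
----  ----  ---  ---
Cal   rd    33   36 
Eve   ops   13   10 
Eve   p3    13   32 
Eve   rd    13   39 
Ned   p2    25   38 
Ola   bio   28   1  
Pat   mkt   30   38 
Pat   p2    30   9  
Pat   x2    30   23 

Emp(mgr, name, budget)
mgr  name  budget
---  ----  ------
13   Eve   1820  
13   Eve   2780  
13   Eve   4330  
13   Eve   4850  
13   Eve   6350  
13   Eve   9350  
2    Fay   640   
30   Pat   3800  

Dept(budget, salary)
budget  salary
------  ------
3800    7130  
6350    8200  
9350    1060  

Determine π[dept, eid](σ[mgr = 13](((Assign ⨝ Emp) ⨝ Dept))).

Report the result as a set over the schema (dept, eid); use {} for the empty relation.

{(ops, 10), (p3, 32), (rd, 39)}

Assign ⋈ Emp (natural join on name, mgr): {(Eve, ops, 13, 10, 1820), (Eve, ops, 13, 10, 2780), (Eve, ops, 13, 10, 4330), (Eve, ops, 13, 10, 4850), (Eve, ops, 13, 10, 6350), (Eve, ops, 13, 10, 9350), (Eve, p3, 13, 32, 1820), (Eve, p3, 13, 32, 2780), (Eve, p3, 13, 32, 4330), (Eve, p3, 13, 32, 4850), (Eve, p3, 13, 32, 6350), (Eve, p3, 13, 32, 9350), (Eve, rd, 13, 39, 1820), (Eve, rd, 13, 39, 2780), (Eve, rd, 13, 39, 4330), (Eve, rd, 13, 39, 4850), (Eve, rd, 13, 39, 6350), (Eve, rd, 13, 39, 9350), (Pat, mkt, 30, 38, 3800), (Pat, p2, 30, 9, 3800), (Pat, x2, 30, 23, 3800)}
(Assign ⨝ Emp) ⋈ Dept (natural join on budget): {(Eve, ops, 13, 10, 6350, 8200), (Eve, ops, 13, 10, 9350, 1060), (Eve, p3, 13, 32, 6350, 8200), (Eve, p3, 13, 32, 9350, 1060), (Eve, rd, 13, 39, 6350, 8200), (Eve, rd, 13, 39, 9350, 1060), (Pat, mkt, 30, 38, 3800, 7130), (Pat, p2, 30, 9, 3800, 7130), (Pat, x2, 30, 23, 3800, 7130)}
Filtering on mgr = 13 leaves {(Eve, ops, 13, 10, 6350, 8200), (Eve, ops, 13, 10, 9350, 1060), (Eve, p3, 13, 32, 6350, 8200), (Eve, p3, 13, 32, 9350, 1060), (Eve, rd, 13, 39, 6350, 8200), (Eve, rd, 13, 39, 9350, 1060)}.
π_{dept, eid} gives {(ops, 10), (p3, 32), (rd, 39)} (3 duplicate(s) eliminated).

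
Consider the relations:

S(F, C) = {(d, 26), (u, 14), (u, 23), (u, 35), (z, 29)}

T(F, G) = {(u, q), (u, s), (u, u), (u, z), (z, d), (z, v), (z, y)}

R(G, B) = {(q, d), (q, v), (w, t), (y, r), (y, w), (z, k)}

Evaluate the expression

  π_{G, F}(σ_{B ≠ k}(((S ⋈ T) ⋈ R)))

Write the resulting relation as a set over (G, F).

{(q, u), (y, z)}

S ⋈ T (natural join on F): {(u, 14, q), (u, 14, s), (u, 14, u), (u, 14, z), (u, 23, q), (u, 23, s), (u, 23, u), (u, 23, z), (u, 35, q), (u, 35, s), (u, 35, u), (u, 35, z), (z, 29, d), (z, 29, v), (z, 29, y)}
(S ⋈ T) ⋈ R (natural join on G): {(u, 14, q, d), (u, 14, q, v), (u, 14, z, k), (u, 23, q, d), (u, 23, q, v), (u, 23, z, k), (u, 35, q, d), (u, 35, q, v), (u, 35, z, k), (z, 29, y, r), (z, 29, y, w)}
Apply σ_{B ≠ k}; surviving tuples: {(u, 14, q, d), (u, 14, q, v), (u, 23, q, d), (u, 23, q, v), (u, 35, q, d), (u, 35, q, v), (z, 29, y, r), (z, 29, y, w)}
Keep only column(s) G, F (6 duplicate(s) eliminated): {(q, u), (y, z)}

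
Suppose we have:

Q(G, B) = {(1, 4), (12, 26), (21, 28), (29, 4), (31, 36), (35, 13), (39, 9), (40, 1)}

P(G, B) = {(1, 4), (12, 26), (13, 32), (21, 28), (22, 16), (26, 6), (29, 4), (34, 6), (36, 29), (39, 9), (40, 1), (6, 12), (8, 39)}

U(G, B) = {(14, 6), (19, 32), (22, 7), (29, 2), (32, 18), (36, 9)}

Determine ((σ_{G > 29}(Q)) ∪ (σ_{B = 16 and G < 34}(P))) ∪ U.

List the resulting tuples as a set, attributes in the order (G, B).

{(14, 6), (19, 32), (22, 16), (22, 7), (29, 2), (31, 36), (32, 18), (35, 13), (36, 9), (39, 9), (40, 1)}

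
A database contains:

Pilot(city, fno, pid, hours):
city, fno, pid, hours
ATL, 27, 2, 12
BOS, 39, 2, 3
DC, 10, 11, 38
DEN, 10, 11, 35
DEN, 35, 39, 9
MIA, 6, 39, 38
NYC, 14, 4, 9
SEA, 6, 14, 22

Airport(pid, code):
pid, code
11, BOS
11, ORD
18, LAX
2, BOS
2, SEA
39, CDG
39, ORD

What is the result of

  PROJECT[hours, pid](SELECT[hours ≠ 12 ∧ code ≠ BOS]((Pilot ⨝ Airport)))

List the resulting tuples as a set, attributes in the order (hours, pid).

Pilot ⋈ Airport (natural join on pid): {(ATL, 27, 2, 12, BOS), (ATL, 27, 2, 12, SEA), (BOS, 39, 2, 3, BOS), (BOS, 39, 2, 3, SEA), (DC, 10, 11, 38, BOS), (DC, 10, 11, 38, ORD), (DEN, 10, 11, 35, BOS), (DEN, 10, 11, 35, ORD), (DEN, 35, 39, 9, CDG), (DEN, 35, 39, 9, ORD), (MIA, 6, 39, 38, CDG), (MIA, 6, 39, 38, ORD)}
Selection hours ≠ 12 ∧ code ≠ BOS: {(BOS, 39, 2, 3, SEA), (DC, 10, 11, 38, ORD), (DEN, 10, 11, 35, ORD), (DEN, 35, 39, 9, CDG), (DEN, 35, 39, 9, ORD), (MIA, 6, 39, 38, CDG), (MIA, 6, 39, 38, ORD)}
Keep only column(s) hours, pid (2 duplicate(s) eliminated): {(3, 2), (35, 11), (38, 11), (38, 39), (9, 39)}

{(3, 2), (35, 11), (38, 11), (38, 39), (9, 39)}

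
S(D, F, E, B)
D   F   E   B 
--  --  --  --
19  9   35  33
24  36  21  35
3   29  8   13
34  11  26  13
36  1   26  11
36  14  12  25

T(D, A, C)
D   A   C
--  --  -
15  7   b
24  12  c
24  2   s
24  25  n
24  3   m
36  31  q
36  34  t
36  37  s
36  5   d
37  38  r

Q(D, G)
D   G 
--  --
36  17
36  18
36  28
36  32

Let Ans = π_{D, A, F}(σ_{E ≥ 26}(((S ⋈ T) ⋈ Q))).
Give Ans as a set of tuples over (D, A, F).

S ⋈ T (natural join on D): {(24, 36, 21, 35, 12, c), (24, 36, 21, 35, 2, s), (24, 36, 21, 35, 25, n), (24, 36, 21, 35, 3, m), (36, 1, 26, 11, 31, q), (36, 1, 26, 11, 34, t), (36, 1, 26, 11, 37, s), (36, 1, 26, 11, 5, d), (36, 14, 12, 25, 31, q), (36, 14, 12, 25, 34, t), (36, 14, 12, 25, 37, s), (36, 14, 12, 25, 5, d)}
(S ⋈ T) ⋈ Q (natural join on D): {(36, 1, 26, 11, 31, q, 17), (36, 1, 26, 11, 31, q, 18), (36, 1, 26, 11, 31, q, 28), (36, 1, 26, 11, 31, q, 32), (36, 1, 26, 11, 34, t, 17), (36, 1, 26, 11, 34, t, 18), (36, 1, 26, 11, 34, t, 28), (36, 1, 26, 11, 34, t, 32), (36, 1, 26, 11, 37, s, 17), (36, 1, 26, 11, 37, s, 18), (36, 1, 26, 11, 37, s, 28), (36, 1, 26, 11, 37, s, 32), (36, 1, 26, 11, 5, d, 17), (36, 1, 26, 11, 5, d, 18), (36, 1, 26, 11, 5, d, 28), (36, 1, 26, 11, 5, d, 32), (36, 14, 12, 25, 31, q, 17), (36, 14, 12, 25, 31, q, 18), (36, 14, 12, 25, 31, q, 28), (36, 14, 12, 25, 31, q, 32), (36, 14, 12, 25, 34, t, 17), (36, 14, 12, 25, 34, t, 18), (36, 14, 12, 25, 34, t, 28), (36, 14, 12, 25, 34, t, 32), (36, 14, 12, 25, 37, s, 17), (36, 14, 12, 25, 37, s, 18), (36, 14, 12, 25, 37, s, 28), (36, 14, 12, 25, 37, s, 32), (36, 14, 12, 25, 5, d, 17), (36, 14, 12, 25, 5, d, 18), (36, 14, 12, 25, 5, d, 28), (36, 14, 12, 25, 5, d, 32)}
σ[E ≥ 26]: keep tuples satisfying E ≥ 26 → {(36, 1, 26, 11, 31, q, 17), (36, 1, 26, 11, 31, q, 18), (36, 1, 26, 11, 31, q, 28), (36, 1, 26, 11, 31, q, 32), (36, 1, 26, 11, 34, t, 17), (36, 1, 26, 11, 34, t, 18), (36, 1, 26, 11, 34, t, 28), (36, 1, 26, 11, 34, t, 32), (36, 1, 26, 11, 37, s, 17), (36, 1, 26, 11, 37, s, 18), (36, 1, 26, 11, 37, s, 28), (36, 1, 26, 11, 37, s, 32), (36, 1, 26, 11, 5, d, 17), (36, 1, 26, 11, 5, d, 18), (36, 1, 26, 11, 5, d, 28), (36, 1, 26, 11, 5, d, 32)}
Keep only column(s) D, A, F (12 duplicate(s) eliminated): {(36, 31, 1), (36, 34, 1), (36, 37, 1), (36, 5, 1)}

{(36, 31, 1), (36, 34, 1), (36, 37, 1), (36, 5, 1)}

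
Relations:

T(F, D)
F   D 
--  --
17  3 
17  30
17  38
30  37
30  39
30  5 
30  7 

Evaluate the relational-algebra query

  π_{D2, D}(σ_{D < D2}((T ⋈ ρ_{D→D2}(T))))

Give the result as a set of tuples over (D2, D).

ρ[D→D2]: schema becomes (F, D2); tuples unchanged.
Joining T and ρ_{D→D2}(T) on F yields {(17, 3, 3), (17, 3, 30), (17, 3, 38), (17, 30, 3), (17, 30, 30), (17, 30, 38), (17, 38, 3), (17, 38, 30), (17, 38, 38), (30, 37, 37), (30, 37, 39), (30, 37, 5), (30, 37, 7), (30, 39, 37), (30, 39, 39), (30, 39, 5), (30, 39, 7), (30, 5, 37), (30, 5, 39), (30, 5, 5), (30, 5, 7), (30, 7, 37), (30, 7, 39), (30, 7, 5), (30, 7, 7)}.
Selection D < D2: {(17, 3, 30), (17, 3, 38), (17, 30, 38), (30, 37, 39), (30, 5, 37), (30, 5, 39), (30, 5, 7), (30, 7, 37), (30, 7, 39)}
Keep only column(s) D2, D: {(30, 3), (37, 5), (37, 7), (38, 3), (38, 30), (39, 37), (39, 5), (39, 7), (7, 5)}

{(30, 3), (37, 5), (37, 7), (38, 3), (38, 30), (39, 37), (39, 5), (39, 7), (7, 5)}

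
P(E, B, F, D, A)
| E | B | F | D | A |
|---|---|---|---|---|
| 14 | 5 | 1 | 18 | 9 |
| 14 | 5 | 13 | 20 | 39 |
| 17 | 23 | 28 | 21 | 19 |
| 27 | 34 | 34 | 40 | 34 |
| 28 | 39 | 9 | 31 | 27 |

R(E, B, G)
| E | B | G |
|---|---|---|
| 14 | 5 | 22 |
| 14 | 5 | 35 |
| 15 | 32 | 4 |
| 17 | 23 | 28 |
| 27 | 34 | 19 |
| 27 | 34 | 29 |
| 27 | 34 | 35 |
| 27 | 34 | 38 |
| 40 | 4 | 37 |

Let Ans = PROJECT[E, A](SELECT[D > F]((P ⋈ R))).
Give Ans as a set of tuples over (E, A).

{(14, 39), (14, 9), (27, 34)}

Natural join on E, B: {(14, 5, 1, 18, 9, 22), (14, 5, 1, 18, 9, 35), (14, 5, 13, 20, 39, 22), (14, 5, 13, 20, 39, 35), (17, 23, 28, 21, 19, 28), (27, 34, 34, 40, 34, 19), (27, 34, 34, 40, 34, 29), (27, 34, 34, 40, 34, 35), (27, 34, 34, 40, 34, 38)}
Selection D > F: {(14, 5, 1, 18, 9, 22), (14, 5, 1, 18, 9, 35), (14, 5, 13, 20, 39, 22), (14, 5, 13, 20, 39, 35), (27, 34, 34, 40, 34, 19), (27, 34, 34, 40, 34, 29), (27, 34, 34, 40, 34, 35), (27, 34, 34, 40, 34, 38)}
Keep only column(s) E, A (5 duplicate(s) eliminated): {(14, 39), (14, 9), (27, 34)}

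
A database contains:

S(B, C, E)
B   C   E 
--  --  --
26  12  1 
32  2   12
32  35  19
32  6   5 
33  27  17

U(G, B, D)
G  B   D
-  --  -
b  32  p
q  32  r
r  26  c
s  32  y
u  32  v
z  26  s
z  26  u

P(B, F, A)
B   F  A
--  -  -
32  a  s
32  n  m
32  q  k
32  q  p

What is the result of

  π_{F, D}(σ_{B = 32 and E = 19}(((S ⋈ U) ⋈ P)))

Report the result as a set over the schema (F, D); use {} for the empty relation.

Joining S and U on B yields {(26, 12, 1, r, c), (26, 12, 1, z, s), (26, 12, 1, z, u), (32, 2, 12, b, p), (32, 2, 12, q, r), (32, 2, 12, s, y), (32, 2, 12, u, v), (32, 35, 19, b, p), (32, 35, 19, q, r), (32, 35, 19, s, y), (32, 35, 19, u, v), (32, 6, 5, b, p), (32, 6, 5, q, r), (32, 6, 5, s, y), (32, 6, 5, u, v)}.
Joining (S ⋈ U) and P on B yields {(32, 2, 12, b, p, a, s), (32, 2, 12, b, p, n, m), (32, 2, 12, b, p, q, k), (32, 2, 12, b, p, q, p), (32, 2, 12, q, r, a, s), (32, 2, 12, q, r, n, m), (32, 2, 12, q, r, q, k), (32, 2, 12, q, r, q, p), (32, 2, 12, s, y, a, s), (32, 2, 12, s, y, n, m), (32, 2, 12, s, y, q, k), (32, 2, 12, s, y, q, p), (32, 2, 12, u, v, a, s), (32, 2, 12, u, v, n, m), (32, 2, 12, u, v, q, k), (32, 2, 12, u, v, q, p), (32, 35, 19, b, p, a, s), (32, 35, 19, b, p, n, m), (32, 35, 19, b, p, q, k), (32, 35, 19, b, p, q, p), (32, 35, 19, q, r, a, s), (32, 35, 19, q, r, n, m), (32, 35, 19, q, r, q, k), (32, 35, 19, q, r, q, p), (32, 35, 19, s, y, a, s), (32, 35, 19, s, y, n, m), (32, 35, 19, s, y, q, k), (32, 35, 19, s, y, q, p), (32, 35, 19, u, v, a, s), (32, 35, 19, u, v, n, m), (32, 35, 19, u, v, q, k), (32, 35, 19, u, v, q, p), (32, 6, 5, b, p, a, s), (32, 6, 5, b, p, n, m), (32, 6, 5, b, p, q, k), (32, 6, 5, b, p, q, p), (32, 6, 5, q, r, a, s), (32, 6, 5, q, r, n, m), (32, 6, 5, q, r, q, k), (32, 6, 5, q, r, q, p), (32, 6, 5, s, y, a, s), (32, 6, 5, s, y, n, m), (32, 6, 5, s, y, q, k), (32, 6, 5, s, y, q, p), (32, 6, 5, u, v, a, s), (32, 6, 5, u, v, n, m), (32, 6, 5, u, v, q, k), (32, 6, 5, u, v, q, p)}.
Selection B = 32 and E = 19: {(32, 35, 19, b, p, a, s), (32, 35, 19, b, p, n, m), (32, 35, 19, b, p, q, k), (32, 35, 19, b, p, q, p), (32, 35, 19, q, r, a, s), (32, 35, 19, q, r, n, m), (32, 35, 19, q, r, q, k), (32, 35, 19, q, r, q, p), (32, 35, 19, s, y, a, s), (32, 35, 19, s, y, n, m), (32, 35, 19, s, y, q, k), (32, 35, 19, s, y, q, p), (32, 35, 19, u, v, a, s), (32, 35, 19, u, v, n, m), (32, 35, 19, u, v, q, k), (32, 35, 19, u, v, q, p)}
Keep only column(s) F, D (4 duplicate(s) eliminated): {(a, p), (a, r), (a, v), (a, y), (n, p), (n, r), (n, v), (n, y), (q, p), (q, r), (q, v), (q, y)}

{(a, p), (a, r), (a, v), (a, y), (n, p), (n, r), (n, v), (n, y), (q, p), (q, r), (q, v), (q, y)}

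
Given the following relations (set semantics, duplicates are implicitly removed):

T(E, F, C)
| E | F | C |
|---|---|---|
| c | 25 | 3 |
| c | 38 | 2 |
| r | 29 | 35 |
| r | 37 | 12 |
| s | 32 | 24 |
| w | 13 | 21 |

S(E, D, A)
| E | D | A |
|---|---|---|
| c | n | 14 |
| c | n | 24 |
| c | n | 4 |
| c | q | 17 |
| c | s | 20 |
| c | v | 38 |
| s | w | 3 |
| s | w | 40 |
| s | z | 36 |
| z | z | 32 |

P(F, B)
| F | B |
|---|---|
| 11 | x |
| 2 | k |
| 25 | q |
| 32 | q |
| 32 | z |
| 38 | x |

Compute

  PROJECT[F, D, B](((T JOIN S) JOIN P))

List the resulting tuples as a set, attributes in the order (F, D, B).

Joining T and S on E yields {(c, 25, 3, n, 14), (c, 25, 3, n, 24), (c, 25, 3, n, 4), (c, 25, 3, q, 17), (c, 25, 3, s, 20), (c, 25, 3, v, 38), (c, 38, 2, n, 14), (c, 38, 2, n, 24), (c, 38, 2, n, 4), (c, 38, 2, q, 17), (c, 38, 2, s, 20), (c, 38, 2, v, 38), (s, 32, 24, w, 3), (s, 32, 24, w, 40), (s, 32, 24, z, 36)}.
Joining (T JOIN S) and P on F yields {(c, 25, 3, n, 14, q), (c, 25, 3, n, 24, q), (c, 25, 3, n, 4, q), (c, 25, 3, q, 17, q), (c, 25, 3, s, 20, q), (c, 25, 3, v, 38, q), (c, 38, 2, n, 14, x), (c, 38, 2, n, 24, x), (c, 38, 2, n, 4, x), (c, 38, 2, q, 17, x), (c, 38, 2, s, 20, x), (c, 38, 2, v, 38, x), (s, 32, 24, w, 3, q), (s, 32, 24, w, 3, z), (s, 32, 24, w, 40, q), (s, 32, 24, w, 40, z), (s, 32, 24, z, 36, q), (s, 32, 24, z, 36, z)}.
Keep only column(s) F, D, B (6 duplicate(s) eliminated): {(25, n, q), (25, q, q), (25, s, q), (25, v, q), (32, w, q), (32, w, z), (32, z, q), (32, z, z), (38, n, x), (38, q, x), (38, s, x), (38, v, x)}

{(25, n, q), (25, q, q), (25, s, q), (25, v, q), (32, w, q), (32, w, z), (32, z, q), (32, z, z), (38, n, x), (38, q, x), (38, s, x), (38, v, x)}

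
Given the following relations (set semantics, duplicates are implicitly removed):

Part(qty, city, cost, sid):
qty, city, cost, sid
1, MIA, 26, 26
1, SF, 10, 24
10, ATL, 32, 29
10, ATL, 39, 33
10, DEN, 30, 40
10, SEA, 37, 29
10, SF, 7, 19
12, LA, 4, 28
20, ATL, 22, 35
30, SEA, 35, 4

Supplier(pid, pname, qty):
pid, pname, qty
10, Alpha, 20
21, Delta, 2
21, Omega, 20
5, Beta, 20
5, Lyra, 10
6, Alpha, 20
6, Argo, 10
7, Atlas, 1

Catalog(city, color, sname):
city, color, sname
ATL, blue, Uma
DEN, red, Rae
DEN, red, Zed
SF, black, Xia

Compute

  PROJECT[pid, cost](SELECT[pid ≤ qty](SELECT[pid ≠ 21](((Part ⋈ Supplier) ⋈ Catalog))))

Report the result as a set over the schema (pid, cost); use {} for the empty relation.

Part ⋈ Supplier (natural join on qty): {(1, MIA, 26, 26, 7, Atlas), (1, SF, 10, 24, 7, Atlas), (10, ATL, 32, 29, 5, Lyra), (10, ATL, 32, 29, 6, Argo), (10, ATL, 39, 33, 5, Lyra), (10, ATL, 39, 33, 6, Argo), (10, DEN, 30, 40, 5, Lyra), (10, DEN, 30, 40, 6, Argo), (10, SEA, 37, 29, 5, Lyra), (10, SEA, 37, 29, 6, Argo), (10, SF, 7, 19, 5, Lyra), (10, SF, 7, 19, 6, Argo), (20, ATL, 22, 35, 10, Alpha), (20, ATL, 22, 35, 21, Omega), (20, ATL, 22, 35, 5, Beta), (20, ATL, 22, 35, 6, Alpha)}
(Part ⋈ Supplier) ⋈ Catalog (natural join on city): {(1, SF, 10, 24, 7, Atlas, black, Xia), (10, ATL, 32, 29, 5, Lyra, blue, Uma), (10, ATL, 32, 29, 6, Argo, blue, Uma), (10, ATL, 39, 33, 5, Lyra, blue, Uma), (10, ATL, 39, 33, 6, Argo, blue, Uma), (10, DEN, 30, 40, 5, Lyra, red, Rae), (10, DEN, 30, 40, 5, Lyra, red, Zed), (10, DEN, 30, 40, 6, Argo, red, Rae), (10, DEN, 30, 40, 6, Argo, red, Zed), (10, SF, 7, 19, 5, Lyra, black, Xia), (10, SF, 7, 19, 6, Argo, black, Xia), (20, ATL, 22, 35, 10, Alpha, blue, Uma), (20, ATL, 22, 35, 21, Omega, blue, Uma), (20, ATL, 22, 35, 5, Beta, blue, Uma), (20, ATL, 22, 35, 6, Alpha, blue, Uma)}
Filtering on pid ≠ 21 leaves {(1, SF, 10, 24, 7, Atlas, black, Xia), (10, ATL, 32, 29, 5, Lyra, blue, Uma), (10, ATL, 32, 29, 6, Argo, blue, Uma), (10, ATL, 39, 33, 5, Lyra, blue, Uma), (10, ATL, 39, 33, 6, Argo, blue, Uma), (10, DEN, 30, 40, 5, Lyra, red, Rae), (10, DEN, 30, 40, 5, Lyra, red, Zed), (10, DEN, 30, 40, 6, Argo, red, Rae), (10, DEN, 30, 40, 6, Argo, red, Zed), (10, SF, 7, 19, 5, Lyra, black, Xia), (10, SF, 7, 19, 6, Argo, black, Xia), (20, ATL, 22, 35, 10, Alpha, blue, Uma), (20, ATL, 22, 35, 5, Beta, blue, Uma), (20, ATL, 22, 35, 6, Alpha, blue, Uma)}.
Filtering on pid ≤ qty leaves {(10, ATL, 32, 29, 5, Lyra, blue, Uma), (10, ATL, 32, 29, 6, Argo, blue, Uma), (10, ATL, 39, 33, 5, Lyra, blue, Uma), (10, ATL, 39, 33, 6, Argo, blue, Uma), (10, DEN, 30, 40, 5, Lyra, red, Rae), (10, DEN, 30, 40, 5, Lyra, red, Zed), (10, DEN, 30, 40, 6, Argo, red, Rae), (10, DEN, 30, 40, 6, Argo, red, Zed), (10, SF, 7, 19, 5, Lyra, black, Xia), (10, SF, 7, 19, 6, Argo, black, Xia), (20, ATL, 22, 35, 10, Alpha, blue, Uma), (20, ATL, 22, 35, 5, Beta, blue, Uma), (20, ATL, 22, 35, 6, Alpha, blue, Uma)}.
π[pid, cost]: project onto (pid, cost) (2 duplicate(s) eliminated) → {(10, 22), (5, 22), (5, 30), (5, 32), (5, 39), (5, 7), (6, 22), (6, 30), (6, 32), (6, 39), (6, 7)}

{(10, 22), (5, 22), (5, 30), (5, 32), (5, 39), (5, 7), (6, 22), (6, 30), (6, 32), (6, 39), (6, 7)}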